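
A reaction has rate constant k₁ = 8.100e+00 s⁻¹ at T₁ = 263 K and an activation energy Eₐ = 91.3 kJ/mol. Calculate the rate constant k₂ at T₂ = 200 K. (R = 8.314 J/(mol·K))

1.572e-05 s⁻¹

Step 1: Use the two-temperature Arrhenius form: ln(k₂/k₁) = -Eₐ/R × (1/T₂ - 1/T₁)
Step 2: Convert Eₐ to J/mol: 91.3 kJ/mol = 91300 J/mol
Step 3: 1/T₂ - 1/T₁ = 1/200 - 1/263 = 1.197719e-03 K⁻¹
Step 4: ln(k₂/k₁) = -91300/8.314 × 1.197719e-03 = -13.15272
Step 5: k₂ = k₁ × exp(-13.15272) = 8.100e+00 × 1.94020e-06 = 1.572e-05 s⁻¹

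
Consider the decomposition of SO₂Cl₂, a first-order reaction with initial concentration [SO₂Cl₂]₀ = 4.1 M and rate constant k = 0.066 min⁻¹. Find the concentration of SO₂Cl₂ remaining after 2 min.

3.593 M

Step 1: For a first-order reaction: [SO₂Cl₂] = [SO₂Cl₂]₀ × e^(-kt)
Step 2: [SO₂Cl₂] = 4.1 × e^(-0.066 × 2)
Step 3: [SO₂Cl₂] = 4.1 × e^(-0.132)
Step 4: [SO₂Cl₂] = 4.1 × 0.876341 = 3.593 M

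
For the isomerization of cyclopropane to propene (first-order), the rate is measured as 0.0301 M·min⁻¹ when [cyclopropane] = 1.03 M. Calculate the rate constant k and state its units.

0.02922 min⁻¹

Step 1: rate = k[cyclopropane]^1, so k = rate / [cyclopropane]^1.
Step 2: k = 0.0301 / (1.03)^1 = 0.0301 / 1.03.
Step 3: k = 0.02922 min⁻¹.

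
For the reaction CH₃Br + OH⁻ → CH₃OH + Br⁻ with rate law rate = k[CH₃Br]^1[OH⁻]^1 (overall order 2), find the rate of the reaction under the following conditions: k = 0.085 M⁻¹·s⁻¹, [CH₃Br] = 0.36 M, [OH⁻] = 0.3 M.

0.00918 M/s

Step 1: The rate law is rate = k[CH₃Br]^1[OH⁻]^1, overall order = 1+1 = 2
Step 2: Substitute values: rate = 0.085 × (0.36)^1 × (0.3)^1
Step 3: rate = 0.085 × 0.36 × 0.3 = 0.00918 M/s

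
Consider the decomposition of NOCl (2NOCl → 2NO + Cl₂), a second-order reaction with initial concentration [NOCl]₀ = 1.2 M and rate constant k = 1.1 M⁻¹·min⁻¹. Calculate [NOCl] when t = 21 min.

0.04178 M

Step 1: For a second-order reaction: 1/[NOCl] = 1/[NOCl]₀ + kt
Step 2: 1/[NOCl] = 1/1.2 + 1.1 × 21
Step 3: 1/[NOCl] = 0.8333 + 23.1 = 23.93
Step 4: [NOCl] = 1/23.93 = 0.04178 M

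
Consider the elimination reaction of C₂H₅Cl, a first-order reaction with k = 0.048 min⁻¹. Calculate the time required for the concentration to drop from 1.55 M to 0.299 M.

34.28 min

Step 1: For first-order: t = ln([C₂H₅Cl]₀/[C₂H₅Cl])/k
Step 2: t = ln(1.55/0.299)/0.048
Step 3: t = ln(5.184)/0.048
Step 4: t = 1.646/0.048 = 34.28 min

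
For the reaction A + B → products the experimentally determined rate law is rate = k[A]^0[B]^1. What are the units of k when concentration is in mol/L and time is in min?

min⁻¹

Step 1: Overall order = 0 + 1 = 1.
Step 2: rate has units mol/L·min⁻¹; [A]^0[B]^1 has units (mol/L)^1.
Step 3: k = rate/([A]^0[B]^1), so units of k = (mol/L)^(1-1)·min⁻¹ = min⁻¹.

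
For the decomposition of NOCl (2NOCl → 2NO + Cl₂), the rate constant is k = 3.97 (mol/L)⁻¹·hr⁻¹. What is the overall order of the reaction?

second order (2)

Step 1: The units of k for an nth-order reaction are (concentration)^(1-n)·(time)⁻¹.
Step 2: Here k has units (mol/L)⁻¹·hr⁻¹, so the concentration exponent is -1.
Step 3: 1 - n = -1 ⇒ n = 2. The reaction is second order.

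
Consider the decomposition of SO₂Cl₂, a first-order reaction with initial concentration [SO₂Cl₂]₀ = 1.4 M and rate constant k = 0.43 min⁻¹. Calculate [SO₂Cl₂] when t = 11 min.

0.01236 M

Step 1: For a first-order reaction: [SO₂Cl₂] = [SO₂Cl₂]₀ × e^(-kt)
Step 2: [SO₂Cl₂] = 1.4 × e^(-0.43 × 11)
Step 3: [SO₂Cl₂] = 1.4 × e^(-4.73)
Step 4: [SO₂Cl₂] = 1.4 × 0.00882647 = 0.01236 M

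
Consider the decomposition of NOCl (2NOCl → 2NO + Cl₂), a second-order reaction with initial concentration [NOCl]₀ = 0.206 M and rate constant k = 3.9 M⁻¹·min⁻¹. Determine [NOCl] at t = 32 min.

0.007713 M

Step 1: For a second-order reaction: 1/[NOCl] = 1/[NOCl]₀ + kt
Step 2: 1/[NOCl] = 1/0.206 + 3.9 × 32
Step 3: 1/[NOCl] = 4.854 + 124.8 = 129.7
Step 4: [NOCl] = 1/129.7 = 0.007713 M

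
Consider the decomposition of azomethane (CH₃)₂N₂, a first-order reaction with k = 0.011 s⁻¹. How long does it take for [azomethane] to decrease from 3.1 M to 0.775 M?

126 s

Step 1: For first-order: t = ln([azomethane]₀/[azomethane])/k
Step 2: t = ln(3.1/0.775)/0.011
Step 3: t = ln(4)/0.011
Step 4: t = 1.386/0.011 = 126 s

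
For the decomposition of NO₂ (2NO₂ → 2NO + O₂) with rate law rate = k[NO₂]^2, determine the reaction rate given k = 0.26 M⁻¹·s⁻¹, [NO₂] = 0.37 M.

0.03559 M/s

Step 1: Identify the rate law: rate = k[NO₂]^2
Step 2: Substitute values: rate = 0.26 × (0.37)^2
Step 3: Calculate: rate = 0.26 × 0.1369 = 0.035594 M/s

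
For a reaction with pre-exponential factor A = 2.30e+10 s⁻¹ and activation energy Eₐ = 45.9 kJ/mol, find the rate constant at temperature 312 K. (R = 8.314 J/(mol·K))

4.75e+02 s⁻¹

Step 1: Use the Arrhenius equation: k = A × exp(-Eₐ/RT)
Step 2: Convert Eₐ to J/mol: 45.9 kJ/mol = 45900 J/mol
Step 3: Calculate the exponent: -Eₐ/(RT) = -45900/(8.314 × 312) = -17.69490
Step 4: k = 2.30e+10 × exp(-17.69490)
Step 5: k = 2.30e+10 × 2.06634e-08 = 4.7526e+02 s⁻¹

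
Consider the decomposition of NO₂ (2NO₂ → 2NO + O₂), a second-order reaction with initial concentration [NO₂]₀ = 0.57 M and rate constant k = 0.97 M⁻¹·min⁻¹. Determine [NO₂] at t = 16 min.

0.05789 M

Step 1: For a second-order reaction: 1/[NO₂] = 1/[NO₂]₀ + kt
Step 2: 1/[NO₂] = 1/0.57 + 0.97 × 16
Step 3: 1/[NO₂] = 1.754 + 15.52 = 17.27
Step 4: [NO₂] = 1/17.27 = 0.05789 M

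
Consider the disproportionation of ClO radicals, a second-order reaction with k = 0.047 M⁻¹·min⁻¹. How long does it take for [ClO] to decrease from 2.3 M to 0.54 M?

30.15 min

Step 1: For second-order: t = (1/[ClO] - 1/[ClO]₀)/k
Step 2: t = (1/0.54 - 1/2.3)/0.047
Step 3: t = (1.852 - 0.4348)/0.047
Step 4: t = 1.417/0.047 = 30.15 min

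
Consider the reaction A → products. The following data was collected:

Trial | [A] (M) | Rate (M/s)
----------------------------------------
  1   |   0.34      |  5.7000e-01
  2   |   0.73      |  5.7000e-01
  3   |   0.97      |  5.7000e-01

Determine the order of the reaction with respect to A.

zeroth order (0)

Step 1: Compare trials - when concentration changes, rate stays constant.
Step 2: rate₂/rate₁ = 5.7000e-01/5.7000e-01 = 1
Step 3: [A]₂/[A]₁ = 0.73/0.34 = 2.147
Step 4: Since rate ratio ≈ (conc ratio)^0, the reaction is zeroth order.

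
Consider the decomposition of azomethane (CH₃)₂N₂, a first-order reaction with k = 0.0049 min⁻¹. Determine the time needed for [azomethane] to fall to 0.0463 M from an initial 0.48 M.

477.3 min

Step 1: For first-order: t = ln([azomethane]₀/[azomethane])/k
Step 2: t = ln(0.48/0.0463)/0.0049
Step 3: t = ln(10.37)/0.0049
Step 4: t = 2.339/0.0049 = 477.3 min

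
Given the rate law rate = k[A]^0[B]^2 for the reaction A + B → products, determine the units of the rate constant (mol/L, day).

(mol/L)⁻¹·day⁻¹

Step 1: Overall order = 0 + 2 = 2.
Step 2: rate has units mol/L·day⁻¹; [A]^0[B]^2 has units (mol/L)^2.
Step 3: k = rate/([A]^0[B]^2), so units of k = (mol/L)^(1-2)·day⁻¹ = (mol/L)⁻¹·day⁻¹.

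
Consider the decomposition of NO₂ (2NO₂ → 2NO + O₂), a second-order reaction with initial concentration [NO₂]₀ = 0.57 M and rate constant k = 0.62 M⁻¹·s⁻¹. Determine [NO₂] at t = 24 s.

0.06012 M

Step 1: For a second-order reaction: 1/[NO₂] = 1/[NO₂]₀ + kt
Step 2: 1/[NO₂] = 1/0.57 + 0.62 × 24
Step 3: 1/[NO₂] = 1.754 + 14.88 = 16.63
Step 4: [NO₂] = 1/16.63 = 0.06012 M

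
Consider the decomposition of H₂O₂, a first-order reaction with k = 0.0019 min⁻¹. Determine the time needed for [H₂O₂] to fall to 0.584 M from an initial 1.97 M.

639.9 min

Step 1: For first-order: t = ln([H₂O₂]₀/[H₂O₂])/k
Step 2: t = ln(1.97/0.584)/0.0019
Step 3: t = ln(3.373)/0.0019
Step 4: t = 1.216/0.0019 = 639.9 min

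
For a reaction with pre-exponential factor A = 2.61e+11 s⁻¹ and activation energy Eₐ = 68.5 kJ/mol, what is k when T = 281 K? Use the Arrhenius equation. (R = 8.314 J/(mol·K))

4.82e-02 s⁻¹

Step 1: Use the Arrhenius equation: k = A × exp(-Eₐ/RT)
Step 2: Convert Eₐ to J/mol: 68.5 kJ/mol = 68500 J/mol
Step 3: Calculate the exponent: -Eₐ/(RT) = -68500/(8.314 × 281) = -29.32069
Step 4: k = 2.61e+11 × exp(-29.32069)
Step 5: k = 2.61e+11 × 1.84581e-13 = 4.8176e-02 s⁻¹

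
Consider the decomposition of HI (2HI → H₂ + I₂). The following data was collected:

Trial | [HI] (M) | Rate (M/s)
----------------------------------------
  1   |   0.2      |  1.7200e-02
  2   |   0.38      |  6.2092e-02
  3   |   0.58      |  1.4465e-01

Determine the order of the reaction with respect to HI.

second order (2)

Step 1: Compare trials to find order n where rate₂/rate₁ = ([HI]₂/[HI]₁)^n
Step 2: rate₂/rate₁ = 6.2092e-02/1.7200e-02 = 3.61
Step 3: [HI]₂/[HI]₁ = 0.38/0.2 = 1.9
Step 4: n = ln(3.61)/ln(1.9) = 2.00 ≈ 2
Step 5: The reaction is second order in HI.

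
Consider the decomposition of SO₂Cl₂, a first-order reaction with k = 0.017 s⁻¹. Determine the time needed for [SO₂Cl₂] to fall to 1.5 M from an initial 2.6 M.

32.36 s

Step 1: For first-order: t = ln([SO₂Cl₂]₀/[SO₂Cl₂])/k
Step 2: t = ln(2.6/1.5)/0.017
Step 3: t = ln(1.733)/0.017
Step 4: t = 0.55/0.017 = 32.36 s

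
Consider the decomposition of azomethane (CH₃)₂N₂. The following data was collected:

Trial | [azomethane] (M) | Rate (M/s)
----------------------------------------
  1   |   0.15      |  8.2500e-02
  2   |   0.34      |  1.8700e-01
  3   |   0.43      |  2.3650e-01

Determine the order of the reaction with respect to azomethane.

first order (1)

Step 1: Compare trials to find order n where rate₂/rate₁ = ([azomethane]₂/[azomethane]₁)^n
Step 2: rate₂/rate₁ = 1.8700e-01/8.2500e-02 = 2.267
Step 3: [azomethane]₂/[azomethane]₁ = 0.34/0.15 = 2.267
Step 4: n = ln(2.267)/ln(2.267) = 1.00 ≈ 1
Step 5: The reaction is first order in azomethane.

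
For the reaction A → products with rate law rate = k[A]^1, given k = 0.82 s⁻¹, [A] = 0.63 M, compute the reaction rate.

0.5166 M/s

Step 1: Identify the rate law: rate = k[A]^1
Step 2: Substitute values: rate = 0.82 × (0.63)^1
Step 3: Calculate: rate = 0.82 × 0.63 = 0.5166 M/s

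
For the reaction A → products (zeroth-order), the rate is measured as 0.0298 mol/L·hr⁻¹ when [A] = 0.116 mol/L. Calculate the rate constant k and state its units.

0.0298 mol/L·hr⁻¹

Step 1: For a zeroth-order reaction, rate = k (independent of concentration).
Step 2: k = rate = 0.0298 mol/L·hr⁻¹.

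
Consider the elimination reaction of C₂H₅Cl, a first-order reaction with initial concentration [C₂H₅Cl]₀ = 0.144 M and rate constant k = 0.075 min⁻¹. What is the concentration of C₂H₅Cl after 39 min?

0.007728 M

Step 1: For a first-order reaction: [C₂H₅Cl] = [C₂H₅Cl]₀ × e^(-kt)
Step 2: [C₂H₅Cl] = 0.144 × e^(-0.075 × 39)
Step 3: [C₂H₅Cl] = 0.144 × e^(-2.925)
Step 4: [C₂H₅Cl] = 0.144 × 0.0536647 = 0.007728 M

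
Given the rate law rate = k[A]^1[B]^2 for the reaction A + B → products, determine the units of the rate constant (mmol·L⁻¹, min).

(mmol·L⁻¹)⁻²·min⁻¹

Step 1: Overall order = 1 + 2 = 3.
Step 2: rate has units mmol·L⁻¹·min⁻¹; [A]^1[B]^2 has units (mmol·L⁻¹)^3.
Step 3: k = rate/([A]^1[B]^2), so units of k = (mmol·L⁻¹)^(1-3)·min⁻¹ = (mmol·L⁻¹)⁻²·min⁻¹.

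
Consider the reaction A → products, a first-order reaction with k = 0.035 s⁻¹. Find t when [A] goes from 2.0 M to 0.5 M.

39.61 s

Step 1: For first-order: t = ln([A]₀/[A])/k
Step 2: t = ln(2.0/0.5)/0.035
Step 3: t = ln(4)/0.035
Step 4: t = 1.386/0.035 = 39.61 s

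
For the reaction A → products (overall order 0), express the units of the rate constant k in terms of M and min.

M·min⁻¹

Step 1: For overall order n, rate = k × (concentration)^n.
Step 2: Rate has units M·min⁻¹; concentration term has units M^0.
Step 3: k = rate / (concentration)^n, so units of k = M^(1-0)·min⁻¹ = M·min⁻¹.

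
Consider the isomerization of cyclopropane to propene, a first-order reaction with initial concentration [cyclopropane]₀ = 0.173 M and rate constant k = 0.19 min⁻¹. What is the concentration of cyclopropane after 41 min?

7.16e-05 M

Step 1: For a first-order reaction: [cyclopropane] = [cyclopropane]₀ × e^(-kt)
Step 2: [cyclopropane] = 0.173 × e^(-0.19 × 41)
Step 3: [cyclopropane] = 0.173 × e^(-7.79)
Step 4: [cyclopropane] = 0.173 × 0.000413853 = 7.16e-05 M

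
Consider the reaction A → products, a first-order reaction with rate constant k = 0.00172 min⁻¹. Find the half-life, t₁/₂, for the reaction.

403 min

Step 1: For a first-order reaction, t₁/₂ = ln(2)/k
Step 2: t₁/₂ = ln(2)/0.00172
Step 3: t₁/₂ = 0.6931/0.00172 = 403 min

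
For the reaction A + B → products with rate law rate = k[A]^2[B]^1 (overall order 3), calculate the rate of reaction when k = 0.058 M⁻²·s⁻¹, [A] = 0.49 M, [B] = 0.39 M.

0.005431 M/s

Step 1: The rate law is rate = k[A]^2[B]^1, overall order = 2+1 = 3
Step 2: Substitute values: rate = 0.058 × (0.49)^2 × (0.39)^1
Step 3: rate = 0.058 × 0.2401 × 0.39 = 0.00543106 M/s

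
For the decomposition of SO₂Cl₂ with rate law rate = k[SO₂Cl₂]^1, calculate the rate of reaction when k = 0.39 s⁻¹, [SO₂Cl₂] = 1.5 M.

0.585 M/s

Step 1: Identify the rate law: rate = k[SO₂Cl₂]^1
Step 2: Substitute values: rate = 0.39 × (1.5)^1
Step 3: Calculate: rate = 0.39 × 1.5 = 0.585 M/s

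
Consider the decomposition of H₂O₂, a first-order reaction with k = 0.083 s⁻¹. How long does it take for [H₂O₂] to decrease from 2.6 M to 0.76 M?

14.82 s

Step 1: For first-order: t = ln([H₂O₂]₀/[H₂O₂])/k
Step 2: t = ln(2.6/0.76)/0.083
Step 3: t = ln(3.421)/0.083
Step 4: t = 1.23/0.083 = 14.82 s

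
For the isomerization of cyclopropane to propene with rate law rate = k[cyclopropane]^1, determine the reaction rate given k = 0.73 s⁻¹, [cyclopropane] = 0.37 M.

0.2701 M/s

Step 1: Identify the rate law: rate = k[cyclopropane]^1
Step 2: Substitute values: rate = 0.73 × (0.37)^1
Step 3: Calculate: rate = 0.73 × 0.37 = 0.2701 M/s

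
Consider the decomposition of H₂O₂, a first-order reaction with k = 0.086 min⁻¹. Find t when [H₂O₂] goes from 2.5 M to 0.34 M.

23.2 min

Step 1: For first-order: t = ln([H₂O₂]₀/[H₂O₂])/k
Step 2: t = ln(2.5/0.34)/0.086
Step 3: t = ln(7.353)/0.086
Step 4: t = 1.995/0.086 = 23.2 min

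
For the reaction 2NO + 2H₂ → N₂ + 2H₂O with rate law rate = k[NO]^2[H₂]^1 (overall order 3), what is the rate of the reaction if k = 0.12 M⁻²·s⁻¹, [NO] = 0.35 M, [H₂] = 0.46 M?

0.006762 M/s

Step 1: The rate law is rate = k[NO]^2[H₂]^1, overall order = 2+1 = 3
Step 2: Substitute values: rate = 0.12 × (0.35)^2 × (0.46)^1
Step 3: rate = 0.12 × 0.1225 × 0.46 = 0.006762 M/s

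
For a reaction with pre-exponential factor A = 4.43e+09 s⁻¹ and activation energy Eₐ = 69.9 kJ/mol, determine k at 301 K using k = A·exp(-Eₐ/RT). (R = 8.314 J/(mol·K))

3.28e-03 s⁻¹

Step 1: Use the Arrhenius equation: k = A × exp(-Eₐ/RT)
Step 2: Convert Eₐ to J/mol: 69.9 kJ/mol = 69900 J/mol
Step 3: Calculate the exponent: -Eₐ/(RT) = -69900/(8.314 × 301) = -27.93191
Step 4: k = 4.43e+09 × exp(-27.93191)
Step 5: k = 4.43e+09 × 7.40160e-13 = 3.2789e-03 s⁻¹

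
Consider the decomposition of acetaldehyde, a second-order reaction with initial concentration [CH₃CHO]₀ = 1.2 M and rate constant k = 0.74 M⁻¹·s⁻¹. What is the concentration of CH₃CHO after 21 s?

0.06107 M

Step 1: For a second-order reaction: 1/[CH₃CHO] = 1/[CH₃CHO]₀ + kt
Step 2: 1/[CH₃CHO] = 1/1.2 + 0.74 × 21
Step 3: 1/[CH₃CHO] = 0.8333 + 15.54 = 16.37
Step 4: [CH₃CHO] = 1/16.37 = 0.06107 M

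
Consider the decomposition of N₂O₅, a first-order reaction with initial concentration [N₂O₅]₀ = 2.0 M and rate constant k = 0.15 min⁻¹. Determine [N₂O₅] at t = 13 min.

0.2845 M

Step 1: For a first-order reaction: [N₂O₅] = [N₂O₅]₀ × e^(-kt)
Step 2: [N₂O₅] = 2.0 × e^(-0.15 × 13)
Step 3: [N₂O₅] = 2.0 × e^(-1.95)
Step 4: [N₂O₅] = 2.0 × 0.142274 = 0.2845 M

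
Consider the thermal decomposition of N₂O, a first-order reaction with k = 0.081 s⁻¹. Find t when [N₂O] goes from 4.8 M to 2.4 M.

8.557 s

Step 1: For first-order: t = ln([N₂O]₀/[N₂O])/k
Step 2: t = ln(4.8/2.4)/0.081
Step 3: t = ln(2)/0.081
Step 4: t = 0.6931/0.081 = 8.557 s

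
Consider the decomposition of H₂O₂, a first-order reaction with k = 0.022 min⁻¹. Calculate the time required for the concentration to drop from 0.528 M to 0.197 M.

44.81 min

Step 1: For first-order: t = ln([H₂O₂]₀/[H₂O₂])/k
Step 2: t = ln(0.528/0.197)/0.022
Step 3: t = ln(2.68)/0.022
Step 4: t = 0.9859/0.022 = 44.81 min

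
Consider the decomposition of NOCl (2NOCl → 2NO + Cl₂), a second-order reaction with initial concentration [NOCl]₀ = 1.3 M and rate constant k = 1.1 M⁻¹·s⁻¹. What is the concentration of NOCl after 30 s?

0.02961 M

Step 1: For a second-order reaction: 1/[NOCl] = 1/[NOCl]₀ + kt
Step 2: 1/[NOCl] = 1/1.3 + 1.1 × 30
Step 3: 1/[NOCl] = 0.7692 + 33 = 33.77
Step 4: [NOCl] = 1/33.77 = 0.02961 M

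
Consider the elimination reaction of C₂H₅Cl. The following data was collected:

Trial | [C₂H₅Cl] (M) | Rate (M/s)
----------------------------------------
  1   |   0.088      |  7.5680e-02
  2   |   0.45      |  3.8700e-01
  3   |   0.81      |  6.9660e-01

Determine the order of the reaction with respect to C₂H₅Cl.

first order (1)

Step 1: Compare trials to find order n where rate₂/rate₁ = ([C₂H₅Cl]₂/[C₂H₅Cl]₁)^n
Step 2: rate₂/rate₁ = 3.8700e-01/7.5680e-02 = 5.114
Step 3: [C₂H₅Cl]₂/[C₂H₅Cl]₁ = 0.45/0.088 = 5.114
Step 4: n = ln(5.114)/ln(5.114) = 1.00 ≈ 1
Step 5: The reaction is first order in C₂H₅Cl.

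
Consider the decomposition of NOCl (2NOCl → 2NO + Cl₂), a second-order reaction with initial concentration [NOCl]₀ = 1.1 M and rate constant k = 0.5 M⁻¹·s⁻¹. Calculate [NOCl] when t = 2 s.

0.5238 M

Step 1: For a second-order reaction: 1/[NOCl] = 1/[NOCl]₀ + kt
Step 2: 1/[NOCl] = 1/1.1 + 0.5 × 2
Step 3: 1/[NOCl] = 0.9091 + 1 = 1.909
Step 4: [NOCl] = 1/1.909 = 0.5238 M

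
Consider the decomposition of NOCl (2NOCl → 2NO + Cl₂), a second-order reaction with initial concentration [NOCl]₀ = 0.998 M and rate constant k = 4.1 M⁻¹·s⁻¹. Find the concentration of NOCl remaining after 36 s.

0.006729 M

Step 1: For a second-order reaction: 1/[NOCl] = 1/[NOCl]₀ + kt
Step 2: 1/[NOCl] = 1/0.998 + 4.1 × 36
Step 3: 1/[NOCl] = 1.002 + 147.6 = 148.6
Step 4: [NOCl] = 1/148.6 = 0.006729 M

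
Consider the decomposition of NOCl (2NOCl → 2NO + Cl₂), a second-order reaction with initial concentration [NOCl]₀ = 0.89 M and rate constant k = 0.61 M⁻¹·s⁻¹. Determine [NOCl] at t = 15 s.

0.09734 M

Step 1: For a second-order reaction: 1/[NOCl] = 1/[NOCl]₀ + kt
Step 2: 1/[NOCl] = 1/0.89 + 0.61 × 15
Step 3: 1/[NOCl] = 1.124 + 9.15 = 10.27
Step 4: [NOCl] = 1/10.27 = 0.09734 M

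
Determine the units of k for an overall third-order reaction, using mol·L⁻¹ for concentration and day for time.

(mol·L⁻¹)⁻²·day⁻¹

Step 1: For overall order n, rate = k × (concentration)^n.
Step 2: Rate has units mol·L⁻¹·day⁻¹; concentration term has units (mol·L⁻¹)^3.
Step 3: k = rate / (concentration)^n, so units of k = (mol·L⁻¹)^(1-3)·day⁻¹ = (mol·L⁻¹)⁻²·day⁻¹.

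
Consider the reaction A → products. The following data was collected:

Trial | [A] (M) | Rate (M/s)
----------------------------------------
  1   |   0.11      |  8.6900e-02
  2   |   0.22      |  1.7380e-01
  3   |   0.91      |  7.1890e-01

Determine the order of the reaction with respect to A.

first order (1)

Step 1: Compare trials to find order n where rate₂/rate₁ = ([A]₂/[A]₁)^n
Step 2: rate₂/rate₁ = 1.7380e-01/8.6900e-02 = 2
Step 3: [A]₂/[A]₁ = 0.22/0.11 = 2
Step 4: n = ln(2)/ln(2) = 1.00 ≈ 1
Step 5: The reaction is first order in A.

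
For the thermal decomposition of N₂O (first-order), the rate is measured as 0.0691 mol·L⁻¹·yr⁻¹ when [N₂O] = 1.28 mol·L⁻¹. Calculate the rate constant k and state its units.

0.05398 yr⁻¹

Step 1: rate = k[N₂O]^1, so k = rate / [N₂O]^1.
Step 2: k = 0.0691 / (1.28)^1 = 0.0691 / 1.28.
Step 3: k = 0.05398 yr⁻¹.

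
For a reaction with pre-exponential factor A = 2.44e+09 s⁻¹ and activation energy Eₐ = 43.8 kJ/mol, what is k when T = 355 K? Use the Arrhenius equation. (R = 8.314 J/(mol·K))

8.76e+02 s⁻¹

Step 1: Use the Arrhenius equation: k = A × exp(-Eₐ/RT)
Step 2: Convert Eₐ to J/mol: 43.8 kJ/mol = 43800 J/mol
Step 3: Calculate the exponent: -Eₐ/(RT) = -43800/(8.314 × 355) = -14.84006
Step 4: k = 2.44e+09 × exp(-14.84006)
Step 5: k = 2.44e+09 × 3.58958e-07 = 8.7586e+02 s⁻¹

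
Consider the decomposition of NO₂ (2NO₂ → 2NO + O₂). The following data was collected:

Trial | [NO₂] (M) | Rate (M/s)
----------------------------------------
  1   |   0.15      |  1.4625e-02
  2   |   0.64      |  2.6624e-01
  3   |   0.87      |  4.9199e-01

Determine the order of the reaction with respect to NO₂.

second order (2)

Step 1: Compare trials to find order n where rate₂/rate₁ = ([NO₂]₂/[NO₂]₁)^n
Step 2: rate₂/rate₁ = 2.6624e-01/1.4625e-02 = 18.2
Step 3: [NO₂]₂/[NO₂]₁ = 0.64/0.15 = 4.267
Step 4: n = ln(18.2)/ln(4.267) = 2.00 ≈ 2
Step 5: The reaction is second order in NO₂.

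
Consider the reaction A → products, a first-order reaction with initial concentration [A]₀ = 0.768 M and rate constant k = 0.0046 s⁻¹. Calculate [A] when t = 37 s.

0.6478 M

Step 1: For a first-order reaction: [A] = [A]₀ × e^(-kt)
Step 2: [A] = 0.768 × e^(-0.0046 × 37)
Step 3: [A] = 0.768 × e^(-0.1702)
Step 4: [A] = 0.768 × 0.843496 = 0.6478 M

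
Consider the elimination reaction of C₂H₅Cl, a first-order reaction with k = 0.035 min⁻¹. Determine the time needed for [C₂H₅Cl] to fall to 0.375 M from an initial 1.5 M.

39.61 min

Step 1: For first-order: t = ln([C₂H₅Cl]₀/[C₂H₅Cl])/k
Step 2: t = ln(1.5/0.375)/0.035
Step 3: t = ln(4)/0.035
Step 4: t = 1.386/0.035 = 39.61 min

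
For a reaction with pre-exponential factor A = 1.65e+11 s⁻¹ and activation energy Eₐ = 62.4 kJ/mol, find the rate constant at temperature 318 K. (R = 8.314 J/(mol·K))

9.27e+00 s⁻¹

Step 1: Use the Arrhenius equation: k = A × exp(-Eₐ/RT)
Step 2: Convert Eₐ to J/mol: 62.4 kJ/mol = 62400 J/mol
Step 3: Calculate the exponent: -Eₐ/(RT) = -62400/(8.314 × 318) = -23.60193
Step 4: k = 1.65e+11 × exp(-23.60193)
Step 5: k = 1.65e+11 × 5.62098e-11 = 9.2746e+00 s⁻¹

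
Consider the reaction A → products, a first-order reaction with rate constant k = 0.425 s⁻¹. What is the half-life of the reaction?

1.631 s

Step 1: For a first-order reaction, t₁/₂ = ln(2)/k
Step 2: t₁/₂ = ln(2)/0.425
Step 3: t₁/₂ = 0.6931/0.425 = 1.631 s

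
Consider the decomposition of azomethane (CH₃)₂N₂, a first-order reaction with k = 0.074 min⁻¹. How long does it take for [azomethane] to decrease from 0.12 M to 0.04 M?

14.85 min

Step 1: For first-order: t = ln([azomethane]₀/[azomethane])/k
Step 2: t = ln(0.12/0.04)/0.074
Step 3: t = ln(3)/0.074
Step 4: t = 1.099/0.074 = 14.85 min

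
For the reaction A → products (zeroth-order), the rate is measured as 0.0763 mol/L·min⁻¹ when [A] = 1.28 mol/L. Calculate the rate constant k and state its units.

0.0763 mol/L·min⁻¹

Step 1: For a zeroth-order reaction, rate = k (independent of concentration).
Step 2: k = rate = 0.0763 mol/L·min⁻¹.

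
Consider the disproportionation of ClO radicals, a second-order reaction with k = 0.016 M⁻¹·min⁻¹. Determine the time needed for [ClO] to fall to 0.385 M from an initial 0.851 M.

88.89 min

Step 1: For second-order: t = (1/[ClO] - 1/[ClO]₀)/k
Step 2: t = (1/0.385 - 1/0.851)/0.016
Step 3: t = (2.597 - 1.175)/0.016
Step 4: t = 1.422/0.016 = 88.89 min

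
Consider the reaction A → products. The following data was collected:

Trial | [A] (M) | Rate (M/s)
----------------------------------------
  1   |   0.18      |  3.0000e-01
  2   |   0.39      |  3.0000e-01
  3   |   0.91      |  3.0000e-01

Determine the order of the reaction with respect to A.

zeroth order (0)

Step 1: Compare trials - when concentration changes, rate stays constant.
Step 2: rate₂/rate₁ = 3.0000e-01/3.0000e-01 = 1
Step 3: [A]₂/[A]₁ = 0.39/0.18 = 2.167
Step 4: Since rate ratio ≈ (conc ratio)^0, the reaction is zeroth order.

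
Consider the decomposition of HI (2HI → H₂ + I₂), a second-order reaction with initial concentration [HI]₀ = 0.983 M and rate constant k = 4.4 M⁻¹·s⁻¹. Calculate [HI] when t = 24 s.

0.009379 M

Step 1: For a second-order reaction: 1/[HI] = 1/[HI]₀ + kt
Step 2: 1/[HI] = 1/0.983 + 4.4 × 24
Step 3: 1/[HI] = 1.017 + 105.6 = 106.6
Step 4: [HI] = 1/106.6 = 0.009379 M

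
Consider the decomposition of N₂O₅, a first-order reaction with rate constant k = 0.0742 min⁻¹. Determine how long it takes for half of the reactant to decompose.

9.342 min

Step 1: For a first-order reaction, t₁/₂ = ln(2)/k
Step 2: t₁/₂ = ln(2)/0.0742
Step 3: t₁/₂ = 0.6931/0.0742 = 9.342 min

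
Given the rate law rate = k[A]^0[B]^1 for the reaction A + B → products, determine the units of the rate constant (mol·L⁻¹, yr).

yr⁻¹

Step 1: Overall order = 0 + 1 = 1.
Step 2: rate has units mol·L⁻¹·yr⁻¹; [A]^0[B]^1 has units (mol·L⁻¹)^1.
Step 3: k = rate/([A]^0[B]^1), so units of k = (mol·L⁻¹)^(1-1)·yr⁻¹ = yr⁻¹.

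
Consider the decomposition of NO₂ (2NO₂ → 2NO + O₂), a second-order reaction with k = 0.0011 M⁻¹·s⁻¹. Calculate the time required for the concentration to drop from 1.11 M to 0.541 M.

861.4 s

Step 1: For second-order: t = (1/[NO₂] - 1/[NO₂]₀)/k
Step 2: t = (1/0.541 - 1/1.11)/0.0011
Step 3: t = (1.848 - 0.9009)/0.0011
Step 4: t = 0.9475/0.0011 = 861.4 s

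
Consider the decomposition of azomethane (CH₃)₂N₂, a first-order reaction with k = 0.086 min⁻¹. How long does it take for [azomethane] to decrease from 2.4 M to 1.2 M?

8.06 min

Step 1: For first-order: t = ln([azomethane]₀/[azomethane])/k
Step 2: t = ln(2.4/1.2)/0.086
Step 3: t = ln(2)/0.086
Step 4: t = 0.6931/0.086 = 8.06 min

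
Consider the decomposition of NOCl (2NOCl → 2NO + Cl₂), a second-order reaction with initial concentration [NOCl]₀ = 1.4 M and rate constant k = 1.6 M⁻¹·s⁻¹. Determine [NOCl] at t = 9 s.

0.06616 M

Step 1: For a second-order reaction: 1/[NOCl] = 1/[NOCl]₀ + kt
Step 2: 1/[NOCl] = 1/1.4 + 1.6 × 9
Step 3: 1/[NOCl] = 0.7143 + 14.4 = 15.11
Step 4: [NOCl] = 1/15.11 = 0.06616 M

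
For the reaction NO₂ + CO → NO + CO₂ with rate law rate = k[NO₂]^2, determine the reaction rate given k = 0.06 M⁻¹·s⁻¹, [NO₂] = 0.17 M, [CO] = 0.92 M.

0.001734 M/s

Step 1: The rate law is rate = k[NO₂]^2
Step 2: Note that the rate does not depend on [CO] (zero order in CO).
Step 3: rate = 0.06 × (0.17)^2 = 0.001734 M/s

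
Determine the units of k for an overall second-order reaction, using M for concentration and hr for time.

M⁻¹·hr⁻¹

Step 1: For overall order n, rate = k × (concentration)^n.
Step 2: Rate has units M·hr⁻¹; concentration term has units M^2.
Step 3: k = rate / (concentration)^n, so units of k = M^(1-2)·hr⁻¹ = M⁻¹·hr⁻¹.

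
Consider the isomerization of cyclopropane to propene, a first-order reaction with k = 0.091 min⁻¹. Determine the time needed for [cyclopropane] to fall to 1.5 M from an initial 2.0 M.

3.161 min

Step 1: For first-order: t = ln([cyclopropane]₀/[cyclopropane])/k
Step 2: t = ln(2.0/1.5)/0.091
Step 3: t = ln(1.333)/0.091
Step 4: t = 0.2877/0.091 = 3.161 min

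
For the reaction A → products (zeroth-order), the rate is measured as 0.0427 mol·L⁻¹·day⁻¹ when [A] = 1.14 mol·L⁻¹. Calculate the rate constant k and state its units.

0.0427 mol·L⁻¹·day⁻¹

Step 1: For a zeroth-order reaction, rate = k (independent of concentration).
Step 2: k = rate = 0.0427 mol·L⁻¹·day⁻¹.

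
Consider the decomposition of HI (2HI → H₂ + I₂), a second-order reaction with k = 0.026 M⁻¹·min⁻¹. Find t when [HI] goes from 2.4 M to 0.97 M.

23.63 min

Step 1: For second-order: t = (1/[HI] - 1/[HI]₀)/k
Step 2: t = (1/0.97 - 1/2.4)/0.026
Step 3: t = (1.031 - 0.4167)/0.026
Step 4: t = 0.6143/0.026 = 23.63 min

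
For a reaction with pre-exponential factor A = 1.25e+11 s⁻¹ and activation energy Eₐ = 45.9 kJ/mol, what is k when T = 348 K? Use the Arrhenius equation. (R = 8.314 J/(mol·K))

1.61e+04 s⁻¹

Step 1: Use the Arrhenius equation: k = A × exp(-Eₐ/RT)
Step 2: Convert Eₐ to J/mol: 45.9 kJ/mol = 45900 J/mol
Step 3: Calculate the exponent: -Eₐ/(RT) = -45900/(8.314 × 348) = -15.86439
Step 4: k = 1.25e+11 × exp(-15.86439)
Step 5: k = 1.25e+11 × 1.28879e-07 = 1.6110e+04 s⁻¹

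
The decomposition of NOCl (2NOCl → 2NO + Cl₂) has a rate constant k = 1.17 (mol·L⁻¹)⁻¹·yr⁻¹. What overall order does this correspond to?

second order (2)

Step 1: The units of k for an nth-order reaction are (concentration)^(1-n)·(time)⁻¹.
Step 2: Here k has units (mol·L⁻¹)⁻¹·yr⁻¹, so the concentration exponent is -1.
Step 3: 1 - n = -1 ⇒ n = 2. The reaction is second order.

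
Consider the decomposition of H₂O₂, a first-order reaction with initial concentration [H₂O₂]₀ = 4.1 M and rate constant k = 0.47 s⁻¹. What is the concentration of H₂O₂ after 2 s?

1.602 M

Step 1: For a first-order reaction: [H₂O₂] = [H₂O₂]₀ × e^(-kt)
Step 2: [H₂O₂] = 4.1 × e^(-0.47 × 2)
Step 3: [H₂O₂] = 4.1 × e^(-0.94)
Step 4: [H₂O₂] = 4.1 × 0.390628 = 1.602 M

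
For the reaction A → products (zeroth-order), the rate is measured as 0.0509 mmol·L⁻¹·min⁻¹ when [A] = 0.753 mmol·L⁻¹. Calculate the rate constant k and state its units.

0.0509 mmol·L⁻¹·min⁻¹

Step 1: For a zeroth-order reaction, rate = k (independent of concentration).
Step 2: k = rate = 0.0509 mmol·L⁻¹·min⁻¹.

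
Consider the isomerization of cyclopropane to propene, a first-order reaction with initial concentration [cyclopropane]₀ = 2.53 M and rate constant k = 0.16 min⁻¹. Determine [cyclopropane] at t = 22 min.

0.07489 M

Step 1: For a first-order reaction: [cyclopropane] = [cyclopropane]₀ × e^(-kt)
Step 2: [cyclopropane] = 2.53 × e^(-0.16 × 22)
Step 3: [cyclopropane] = 2.53 × e^(-3.52)
Step 4: [cyclopropane] = 2.53 × 0.0295994 = 0.07489 M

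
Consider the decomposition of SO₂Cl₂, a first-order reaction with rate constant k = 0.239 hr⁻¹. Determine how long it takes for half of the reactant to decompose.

2.9 hr

Step 1: For a first-order reaction, t₁/₂ = ln(2)/k
Step 2: t₁/₂ = ln(2)/0.239
Step 3: t₁/₂ = 0.6931/0.239 = 2.9 hr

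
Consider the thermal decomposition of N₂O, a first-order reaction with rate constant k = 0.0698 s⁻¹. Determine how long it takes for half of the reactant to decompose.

9.93 s

Step 1: For a first-order reaction, t₁/₂ = ln(2)/k
Step 2: t₁/₂ = ln(2)/0.0698
Step 3: t₁/₂ = 0.6931/0.0698 = 9.93 s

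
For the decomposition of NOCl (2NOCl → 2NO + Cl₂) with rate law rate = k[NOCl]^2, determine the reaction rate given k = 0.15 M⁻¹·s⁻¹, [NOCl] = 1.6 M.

0.384 M/s

Step 1: Identify the rate law: rate = k[NOCl]^2
Step 2: Substitute values: rate = 0.15 × (1.6)^2
Step 3: Calculate: rate = 0.15 × 2.56 = 0.384 M/s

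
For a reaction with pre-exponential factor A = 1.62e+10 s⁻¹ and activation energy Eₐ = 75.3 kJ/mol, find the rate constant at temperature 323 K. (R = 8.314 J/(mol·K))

1.08e-02 s⁻¹

Step 1: Use the Arrhenius equation: k = A × exp(-Eₐ/RT)
Step 2: Convert Eₐ to J/mol: 75.3 kJ/mol = 75300 J/mol
Step 3: Calculate the exponent: -Eₐ/(RT) = -75300/(8.314 × 323) = -28.04029
Step 4: k = 1.62e+10 × exp(-28.04029)
Step 5: k = 1.62e+10 × 6.64136e-13 = 1.0759e-02 s⁻¹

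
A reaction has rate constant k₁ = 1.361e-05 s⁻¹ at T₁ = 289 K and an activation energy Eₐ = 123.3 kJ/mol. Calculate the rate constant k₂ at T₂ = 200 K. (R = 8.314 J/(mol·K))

1.646e-15 s⁻¹

Step 1: Use the two-temperature Arrhenius form: ln(k₂/k₁) = -Eₐ/R × (1/T₂ - 1/T₁)
Step 2: Convert Eₐ to J/mol: 123.3 kJ/mol = 123300 J/mol
Step 3: 1/T₂ - 1/T₁ = 1/200 - 1/289 = 1.539792e-03 K⁻¹
Step 4: ln(k₂/k₁) = -123300/8.314 × 1.539792e-03 = -22.83574
Step 5: k₂ = k₁ × exp(-22.83574) = 1.361e-05 × 1.20938e-10 = 1.646e-15 s⁻¹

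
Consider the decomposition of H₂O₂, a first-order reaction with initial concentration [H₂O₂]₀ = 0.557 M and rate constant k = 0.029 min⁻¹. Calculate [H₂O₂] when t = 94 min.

0.03647 M

Step 1: For a first-order reaction: [H₂O₂] = [H₂O₂]₀ × e^(-kt)
Step 2: [H₂O₂] = 0.557 × e^(-0.029 × 94)
Step 3: [H₂O₂] = 0.557 × e^(-2.726)
Step 4: [H₂O₂] = 0.557 × 0.0654807 = 0.03647 M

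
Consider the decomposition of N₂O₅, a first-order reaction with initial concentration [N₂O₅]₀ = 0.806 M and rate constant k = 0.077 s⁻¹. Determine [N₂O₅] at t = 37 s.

0.04667 M

Step 1: For a first-order reaction: [N₂O₅] = [N₂O₅]₀ × e^(-kt)
Step 2: [N₂O₅] = 0.806 × e^(-0.077 × 37)
Step 3: [N₂O₅] = 0.806 × e^(-2.849)
Step 4: [N₂O₅] = 0.806 × 0.0579022 = 0.04667 M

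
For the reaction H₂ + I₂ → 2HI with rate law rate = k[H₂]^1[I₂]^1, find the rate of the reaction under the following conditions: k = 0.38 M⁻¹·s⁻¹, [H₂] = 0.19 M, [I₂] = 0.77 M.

0.05559 M/s

Step 1: The rate law is rate = k[H₂]^1[I₂]^1
Step 2: Substitute: rate = 0.38 × (0.19)^1 × (0.77)^1
Step 3: rate = 0.38 × 0.19 × 0.77 = 0.055594 M/s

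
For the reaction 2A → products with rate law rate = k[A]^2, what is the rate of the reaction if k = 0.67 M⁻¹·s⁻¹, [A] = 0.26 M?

0.04529 M/s

Step 1: Identify the rate law: rate = k[A]^2
Step 2: Substitute values: rate = 0.67 × (0.26)^2
Step 3: Calculate: rate = 0.67 × 0.0676 = 0.045292 M/s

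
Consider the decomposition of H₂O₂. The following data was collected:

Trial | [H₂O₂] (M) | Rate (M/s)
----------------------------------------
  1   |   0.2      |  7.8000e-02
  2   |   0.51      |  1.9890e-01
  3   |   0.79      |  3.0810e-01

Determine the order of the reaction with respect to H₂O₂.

first order (1)

Step 1: Compare trials to find order n where rate₂/rate₁ = ([H₂O₂]₂/[H₂O₂]₁)^n
Step 2: rate₂/rate₁ = 1.9890e-01/7.8000e-02 = 2.55
Step 3: [H₂O₂]₂/[H₂O₂]₁ = 0.51/0.2 = 2.55
Step 4: n = ln(2.55)/ln(2.55) = 1.00 ≈ 1
Step 5: The reaction is first order in H₂O₂.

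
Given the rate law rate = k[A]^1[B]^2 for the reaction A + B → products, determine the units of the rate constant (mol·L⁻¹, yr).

(mol·L⁻¹)⁻²·yr⁻¹

Step 1: Overall order = 1 + 2 = 3.
Step 2: rate has units mol·L⁻¹·yr⁻¹; [A]^1[B]^2 has units (mol·L⁻¹)^3.
Step 3: k = rate/([A]^1[B]^2), so units of k = (mol·L⁻¹)^(1-3)·yr⁻¹ = (mol·L⁻¹)⁻²·yr⁻¹.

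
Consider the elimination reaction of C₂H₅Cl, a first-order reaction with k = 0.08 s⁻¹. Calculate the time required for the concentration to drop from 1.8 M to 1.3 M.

4.068 s

Step 1: For first-order: t = ln([C₂H₅Cl]₀/[C₂H₅Cl])/k
Step 2: t = ln(1.8/1.3)/0.08
Step 3: t = ln(1.385)/0.08
Step 4: t = 0.3254/0.08 = 4.068 s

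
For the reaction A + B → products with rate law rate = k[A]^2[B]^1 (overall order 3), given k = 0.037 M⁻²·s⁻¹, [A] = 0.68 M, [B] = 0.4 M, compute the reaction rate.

0.006844 M/s

Step 1: The rate law is rate = k[A]^2[B]^1, overall order = 2+1 = 3
Step 2: Substitute values: rate = 0.037 × (0.68)^2 × (0.4)^1
Step 3: rate = 0.037 × 0.4624 × 0.4 = 0.00684352 M/s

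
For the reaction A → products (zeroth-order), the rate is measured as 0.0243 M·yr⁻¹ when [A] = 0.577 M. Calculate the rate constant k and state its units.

0.0243 M·yr⁻¹

Step 1: For a zeroth-order reaction, rate = k (independent of concentration).
Step 2: k = rate = 0.0243 M·yr⁻¹.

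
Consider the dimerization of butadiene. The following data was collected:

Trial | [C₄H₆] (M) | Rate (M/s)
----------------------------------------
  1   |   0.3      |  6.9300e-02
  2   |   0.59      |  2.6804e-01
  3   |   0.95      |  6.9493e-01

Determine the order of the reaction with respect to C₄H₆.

second order (2)

Step 1: Compare trials to find order n where rate₂/rate₁ = ([C₄H₆]₂/[C₄H₆]₁)^n
Step 2: rate₂/rate₁ = 2.6804e-01/6.9300e-02 = 3.868
Step 3: [C₄H₆]₂/[C₄H₆]₁ = 0.59/0.3 = 1.967
Step 4: n = ln(3.868)/ln(1.967) = 2.00 ≈ 2
Step 5: The reaction is second order in C₄H₆.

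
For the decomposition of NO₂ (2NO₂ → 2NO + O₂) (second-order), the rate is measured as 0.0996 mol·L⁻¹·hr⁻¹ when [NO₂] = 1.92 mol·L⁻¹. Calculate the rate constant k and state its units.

0.02702 (mol·L⁻¹)⁻¹·hr⁻¹

Step 1: rate = k[NO₂]^2, so k = rate / [NO₂]^2.
Step 2: k = 0.0996 / (1.92)^2 = 0.0996 / 3.686.
Step 3: k = 0.02702 (mol·L⁻¹)⁻¹·hr⁻¹.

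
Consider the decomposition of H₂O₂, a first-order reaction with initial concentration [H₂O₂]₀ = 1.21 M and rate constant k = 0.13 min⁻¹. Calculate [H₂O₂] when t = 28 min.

0.03177 M

Step 1: For a first-order reaction: [H₂O₂] = [H₂O₂]₀ × e^(-kt)
Step 2: [H₂O₂] = 1.21 × e^(-0.13 × 28)
Step 3: [H₂O₂] = 1.21 × e^(-3.64)
Step 4: [H₂O₂] = 1.21 × 0.0262523 = 0.03177 M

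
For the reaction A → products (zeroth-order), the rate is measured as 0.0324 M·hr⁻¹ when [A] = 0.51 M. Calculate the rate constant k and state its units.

0.0324 M·hr⁻¹

Step 1: For a zeroth-order reaction, rate = k (independent of concentration).
Step 2: k = rate = 0.0324 M·hr⁻¹.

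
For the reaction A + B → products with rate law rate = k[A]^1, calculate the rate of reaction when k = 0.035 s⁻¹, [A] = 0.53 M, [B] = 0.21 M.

0.01855 M/s

Step 1: The rate law is rate = k[A]^1
Step 2: Note that the rate does not depend on [B] (zero order in B).
Step 3: rate = 0.035 × (0.53)^1 = 0.01855 M/s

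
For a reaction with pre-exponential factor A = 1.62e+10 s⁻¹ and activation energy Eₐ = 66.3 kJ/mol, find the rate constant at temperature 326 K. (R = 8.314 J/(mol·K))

3.85e-01 s⁻¹

Step 1: Use the Arrhenius equation: k = A × exp(-Eₐ/RT)
Step 2: Convert Eₐ to J/mol: 66.3 kJ/mol = 66300 J/mol
Step 3: Calculate the exponent: -Eₐ/(RT) = -66300/(8.314 × 326) = -24.46166
Step 4: k = 1.62e+10 × exp(-24.46166)
Step 5: k = 1.62e+10 × 2.37923e-11 = 3.8544e-01 s⁻¹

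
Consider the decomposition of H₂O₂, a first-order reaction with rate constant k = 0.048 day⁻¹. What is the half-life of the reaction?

14.44 day

Step 1: For a first-order reaction, t₁/₂ = ln(2)/k
Step 2: t₁/₂ = ln(2)/0.048
Step 3: t₁/₂ = 0.6931/0.048 = 14.44 day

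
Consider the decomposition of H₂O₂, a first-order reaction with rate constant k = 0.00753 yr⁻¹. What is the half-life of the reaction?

92.05 yr

Step 1: For a first-order reaction, t₁/₂ = ln(2)/k
Step 2: t₁/₂ = ln(2)/0.00753
Step 3: t₁/₂ = 0.6931/0.00753 = 92.05 yr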